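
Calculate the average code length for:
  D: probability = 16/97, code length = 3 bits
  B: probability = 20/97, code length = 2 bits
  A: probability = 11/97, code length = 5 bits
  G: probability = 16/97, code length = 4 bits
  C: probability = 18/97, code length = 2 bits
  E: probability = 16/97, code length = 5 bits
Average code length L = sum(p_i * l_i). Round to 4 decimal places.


Weighted contributions p_i * l_i:
  D: (16/97) * 3 = 48/97
  B: (20/97) * 2 = 40/97
  A: (11/97) * 5 = 55/97
  G: (16/97) * 4 = 64/97
  C: (18/97) * 2 = 36/97
  E: (16/97) * 5 = 80/97
Sum = (48 + 40 + 55 + 64 + 36 + 80)/97 = 323/97

L = 323/97 = 3.3299 bits/symbol


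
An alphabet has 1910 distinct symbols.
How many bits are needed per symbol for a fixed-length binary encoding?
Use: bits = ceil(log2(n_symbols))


log2(1910) = 10.8994
Bracket: 2^10 = 1024 < 1910 <= 2^11 = 2048
So ceil(log2(1910)) = 11

bits = ceil(log2(1910)) = ceil(10.8994) = 11 bits


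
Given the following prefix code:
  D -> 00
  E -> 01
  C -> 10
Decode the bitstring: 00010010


Decoding step by step:
Bits 00 -> D
Bits 01 -> E
Bits 00 -> D
Bits 10 -> C


Decoded message: DEDC


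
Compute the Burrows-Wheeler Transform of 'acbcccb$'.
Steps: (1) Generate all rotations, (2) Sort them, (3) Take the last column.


Rotations (sorted):
  0: $acbcccb -> last char: b
  1: acbcccb$ -> last char: $
  2: b$acbccc -> last char: c
  3: bcccb$ac -> last char: c
  4: cb$acbcc -> last char: c
  5: cbcccb$a -> last char: a
  6: ccb$acbc -> last char: c
  7: cccb$acb -> last char: b


BWT = b$cccacb


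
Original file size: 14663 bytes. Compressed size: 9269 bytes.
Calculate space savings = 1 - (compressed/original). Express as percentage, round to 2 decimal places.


ratio = compressed/original = 9269/14663 = 0.632135
savings = 1 - ratio = 1 - 0.632135 = 0.367865
as a percentage: 0.367865 * 100 = 36.79%

Space savings = 1 - 9269/14663 = 36.79%


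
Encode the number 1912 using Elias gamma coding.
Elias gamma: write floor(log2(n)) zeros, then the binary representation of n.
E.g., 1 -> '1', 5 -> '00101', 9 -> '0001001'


num_bits = floor(log2(1912)) + 1 = 11
leading_zeros = num_bits - 1 = 10
binary(1912) = 11101111000

Elias gamma(1912) = '0000000000' + '11101111000' = 000000000011101111000 (21 bits)


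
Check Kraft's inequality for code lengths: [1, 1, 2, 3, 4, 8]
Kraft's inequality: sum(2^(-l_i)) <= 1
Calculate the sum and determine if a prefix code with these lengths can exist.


Sum = 2^(-1) + 2^(-1) + 2^(-2) + 2^(-3) + 2^(-4) + 2^(-8)
    = 0.5 + 0.5 + 0.25 + 0.125 + 0.0625 + 0.00390625
    = 369/256 = 1.44140625
Since 1.44140625 > 1, Kraft's inequality is NOT satisfied.
A prefix code with these lengths CANNOT exist.

Kraft sum = 1.44140625. Not satisfied.


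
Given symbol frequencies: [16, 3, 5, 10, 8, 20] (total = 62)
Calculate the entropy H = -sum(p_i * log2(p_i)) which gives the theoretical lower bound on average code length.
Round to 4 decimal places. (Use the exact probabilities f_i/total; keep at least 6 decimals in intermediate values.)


Per-symbol terms -p_i * log2(p_i) with p_i = f_i/62:
  p = 16/62 = 0.258065: log2(p) = -1.954196, -p*log2(p) = 0.504309
  p = 3/62 = 0.048387: log2(p) = -4.369234, -p*log2(p) = 0.211415
  p = 5/62 = 0.080645: log2(p) = -3.632268, -p*log2(p) = 0.292925
  p = 10/62 = 0.161290: log2(p) = -2.632268, -p*log2(p) = 0.424559
  p = 8/62 = 0.129032: log2(p) = -2.954196, -p*log2(p) = 0.381187
  p = 20/62 = 0.322581: log2(p) = -1.632268, -p*log2(p) = 0.526538
H = 0.504309 + 0.211415 + 0.292925 + 0.424559 + 0.381187 + 0.526538 = 2.340933

H = 2.3409 bits/symbol


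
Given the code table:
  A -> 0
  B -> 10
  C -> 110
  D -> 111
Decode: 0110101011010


Decoding:
0 -> A
110 -> C
10 -> B
10 -> B
110 -> C
10 -> B


Result: ACBBCB


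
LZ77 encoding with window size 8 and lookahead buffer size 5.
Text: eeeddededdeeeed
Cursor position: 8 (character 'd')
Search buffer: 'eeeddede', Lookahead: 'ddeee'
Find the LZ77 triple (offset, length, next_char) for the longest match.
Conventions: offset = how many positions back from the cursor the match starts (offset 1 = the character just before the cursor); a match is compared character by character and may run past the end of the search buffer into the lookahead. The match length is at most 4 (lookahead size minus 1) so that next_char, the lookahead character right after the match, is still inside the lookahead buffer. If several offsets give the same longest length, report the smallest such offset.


Try each offset into the search buffer:
  offset=1 (pos 7, char 'e'): match length 0
  offset=2 (pos 6, char 'd'): match length 1
  offset=3 (pos 5, char 'e'): match length 0
  offset=4 (pos 4, char 'd'): match length 1
  offset=5 (pos 3, char 'd'): match length 3
  offset=6 (pos 2, char 'e'): match length 0
  offset=7 (pos 1, char 'e'): match length 0
  offset=8 (pos 0, char 'e'): match length 0
Longest match has length 3 at offset 5.
next_char = character at position 8 + 3 = 11 -> 'e'

Best match: offset=5, length=3 (matching 'dde' starting at position 3)
LZ77 triple: (5, 3, 'e')


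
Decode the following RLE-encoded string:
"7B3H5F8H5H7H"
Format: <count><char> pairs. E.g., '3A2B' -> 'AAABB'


Expanding each <count><char> pair:
  7B -> 'BBBBBBB'
  3H -> 'HHH'
  5F -> 'FFFFF'
  8H -> 'HHHHHHHH'
  5H -> 'HHHHH'
  7H -> 'HHHHHHH'

Decoded = BBBBBBBHHHFFFFFHHHHHHHHHHHHHHHHHHHH


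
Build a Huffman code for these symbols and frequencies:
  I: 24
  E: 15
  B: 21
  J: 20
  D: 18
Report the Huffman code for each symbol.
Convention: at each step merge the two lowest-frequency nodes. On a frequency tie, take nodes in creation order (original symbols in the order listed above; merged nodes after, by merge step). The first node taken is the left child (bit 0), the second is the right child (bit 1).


Huffman tree construction:
Step 1: Merge E(15) + D(18) = 33
Step 2: Merge J(20) + B(21) = 41
Step 3: Merge I(24) + (E+D)(33) = 57
Step 4: Merge (J+B)(41) + (I+(E+D))(57) = 98
Read each symbol's code off the tree from the root (left child = 0, right child = 1).

Codes:
  I: 10 (length 2)
  E: 110 (length 3)
  B: 01 (length 2)
  J: 00 (length 2)
  D: 111 (length 3)
Average code length: 229/98 = 2.3367 bits/symbol


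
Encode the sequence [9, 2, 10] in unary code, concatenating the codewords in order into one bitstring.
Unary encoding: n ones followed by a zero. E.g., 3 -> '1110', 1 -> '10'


Encode each number as n ones followed by a terminating 0:
  9 -> 1111111110 (10 bits)
  2 -> 110 (3 bits)
  10 -> 11111111110 (11 bits)
Total length = 10 + 3 + 11 = 24 bits.

Unary([9, 2, 10]) = 111111111011011111111110 (24 bits)


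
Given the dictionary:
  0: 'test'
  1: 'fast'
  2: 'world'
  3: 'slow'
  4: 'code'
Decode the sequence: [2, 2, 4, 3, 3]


Look up each index in the dictionary:
  2 -> 'world'
  2 -> 'world'
  4 -> 'code'
  3 -> 'slow'
  3 -> 'slow'

Decoded: "world world code slow slow"


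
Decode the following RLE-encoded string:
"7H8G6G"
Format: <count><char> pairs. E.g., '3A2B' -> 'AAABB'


Expanding each <count><char> pair:
  7H -> 'HHHHHHH'
  8G -> 'GGGGGGGG'
  6G -> 'GGGGGG'

Decoded = HHHHHHHGGGGGGGGGGGGGG


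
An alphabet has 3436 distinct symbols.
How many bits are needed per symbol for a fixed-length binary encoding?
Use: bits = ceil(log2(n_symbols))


log2(3436) = 11.7465
Bracket: 2^11 = 2048 < 3436 <= 2^12 = 4096
So ceil(log2(3436)) = 12

bits = ceil(log2(3436)) = ceil(11.7465) = 12 bits


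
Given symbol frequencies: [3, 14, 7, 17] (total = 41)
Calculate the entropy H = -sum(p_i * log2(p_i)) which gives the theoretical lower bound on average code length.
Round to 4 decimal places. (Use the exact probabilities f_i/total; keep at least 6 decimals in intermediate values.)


Per-symbol terms -p_i * log2(p_i) with p_i = f_i/41:
  p = 3/41 = 0.073171: log2(p) = -3.772590, -p*log2(p) = 0.276043
  p = 14/41 = 0.341463: log2(p) = -1.550197, -p*log2(p) = 0.529336
  p = 7/41 = 0.170732: log2(p) = -2.550197, -p*log2(p) = 0.435400
  p = 17/41 = 0.414634: log2(p) = -1.270089, -p*log2(p) = 0.526622
H = 0.276043 + 0.529336 + 0.435400 + 0.526622 = 1.767401

H = 1.7674 bits/symbol


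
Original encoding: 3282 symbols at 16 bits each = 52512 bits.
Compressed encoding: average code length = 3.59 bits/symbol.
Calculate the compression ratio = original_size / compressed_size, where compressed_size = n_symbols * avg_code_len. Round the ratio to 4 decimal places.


original_size = n_symbols * orig_bits = 3282 * 16 = 52512 bits
compressed_size = n_symbols * avg_code_len = 3282 * 3.59 = 11782.38 bits
ratio = original_size / compressed_size = 52512 / 11782.38 = 4.4568

Compression ratio = 4.4568


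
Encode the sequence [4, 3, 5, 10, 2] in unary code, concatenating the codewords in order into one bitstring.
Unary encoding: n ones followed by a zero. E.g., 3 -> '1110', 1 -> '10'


Encode each number as n ones followed by a terminating 0:
  4 -> 11110 (5 bits)
  3 -> 1110 (4 bits)
  5 -> 111110 (6 bits)
  10 -> 11111111110 (11 bits)
  2 -> 110 (3 bits)
Total length = 5 + 4 + 6 + 11 + 3 = 29 bits.

Unary([4, 3, 5, 10, 2]) = 11110111011111011111111110110 (29 bits)


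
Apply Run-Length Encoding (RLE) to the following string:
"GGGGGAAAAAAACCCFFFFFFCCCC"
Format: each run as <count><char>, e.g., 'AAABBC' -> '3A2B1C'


Scanning runs left to right:
  i=0: run of 'G' x 5 -> '5G'
  i=5: run of 'A' x 7 -> '7A'
  i=12: run of 'C' x 3 -> '3C'
  i=15: run of 'F' x 6 -> '6F'
  i=21: run of 'C' x 4 -> '4C'

RLE = 5G7A3C6F4C


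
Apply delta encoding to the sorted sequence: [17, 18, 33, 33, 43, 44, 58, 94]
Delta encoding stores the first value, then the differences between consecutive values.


First value: 17
Deltas:
  18 - 17 = 1
  33 - 18 = 15
  33 - 33 = 0
  43 - 33 = 10
  44 - 43 = 1
  58 - 44 = 14
  94 - 58 = 36


Delta encoded: [17, 1, 15, 0, 10, 1, 14, 36]


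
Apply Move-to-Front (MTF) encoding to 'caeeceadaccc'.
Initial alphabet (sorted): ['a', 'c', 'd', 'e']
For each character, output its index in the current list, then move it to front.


MTF encoding:
'c': index 1 in ['a', 'c', 'd', 'e'] -> ['c', 'a', 'd', 'e']
'a': index 1 in ['c', 'a', 'd', 'e'] -> ['a', 'c', 'd', 'e']
'e': index 3 in ['a', 'c', 'd', 'e'] -> ['e', 'a', 'c', 'd']
'e': index 0 in ['e', 'a', 'c', 'd'] -> ['e', 'a', 'c', 'd']
'c': index 2 in ['e', 'a', 'c', 'd'] -> ['c', 'e', 'a', 'd']
'e': index 1 in ['c', 'e', 'a', 'd'] -> ['e', 'c', 'a', 'd']
'a': index 2 in ['e', 'c', 'a', 'd'] -> ['a', 'e', 'c', 'd']
'd': index 3 in ['a', 'e', 'c', 'd'] -> ['d', 'a', 'e', 'c']
'a': index 1 in ['d', 'a', 'e', 'c'] -> ['a', 'd', 'e', 'c']
'c': index 3 in ['a', 'd', 'e', 'c'] -> ['c', 'a', 'd', 'e']
'c': index 0 in ['c', 'a', 'd', 'e'] -> ['c', 'a', 'd', 'e']
'c': index 0 in ['c', 'a', 'd', 'e'] -> ['c', 'a', 'd', 'e']


Output: [1, 1, 3, 0, 2, 1, 2, 3, 1, 3, 0, 0]


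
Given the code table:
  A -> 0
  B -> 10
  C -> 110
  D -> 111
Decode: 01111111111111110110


Decoding:
0 -> A
111 -> D
111 -> D
111 -> D
111 -> D
111 -> D
0 -> A
110 -> C


Result: ADDDDDAC


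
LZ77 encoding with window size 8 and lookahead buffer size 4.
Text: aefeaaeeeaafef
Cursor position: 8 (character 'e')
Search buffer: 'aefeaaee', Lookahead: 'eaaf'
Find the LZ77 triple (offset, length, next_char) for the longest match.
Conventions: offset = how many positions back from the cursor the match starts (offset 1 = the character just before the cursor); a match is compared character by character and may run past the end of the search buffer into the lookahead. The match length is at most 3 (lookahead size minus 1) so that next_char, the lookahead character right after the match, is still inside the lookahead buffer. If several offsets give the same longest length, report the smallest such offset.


Try each offset into the search buffer:
  offset=1 (pos 7, char 'e'): match length 1
  offset=2 (pos 6, char 'e'): match length 1
  offset=3 (pos 5, char 'a'): match length 0
  offset=4 (pos 4, char 'a'): match length 0
  offset=5 (pos 3, char 'e'): match length 3
  offset=6 (pos 2, char 'f'): match length 0
  offset=7 (pos 1, char 'e'): match length 1
  offset=8 (pos 0, char 'a'): match length 0
Longest match has length 3 at offset 5.
next_char = character at position 8 + 3 = 11 -> 'f'

Best match: offset=5, length=3 (matching 'eaa' starting at position 3)
LZ77 triple: (5, 3, 'f')


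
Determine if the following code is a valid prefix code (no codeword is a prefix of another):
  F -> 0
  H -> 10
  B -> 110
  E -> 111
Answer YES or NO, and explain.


Checking each pair (does one codeword prefix another?):
  F='0' vs H='10': no prefix
  F='0' vs B='110': no prefix
  F='0' vs E='111': no prefix
  H='10' vs F='0': no prefix
  H='10' vs B='110': no prefix
  H='10' vs E='111': no prefix
  B='110' vs F='0': no prefix
  B='110' vs H='10': no prefix
  B='110' vs E='111': no prefix
  E='111' vs F='0': no prefix
  E='111' vs H='10': no prefix
  E='111' vs B='110': no prefix
No violation found over all pairs.

YES -- this is a valid prefix code. No codeword is a prefix of any other codeword.


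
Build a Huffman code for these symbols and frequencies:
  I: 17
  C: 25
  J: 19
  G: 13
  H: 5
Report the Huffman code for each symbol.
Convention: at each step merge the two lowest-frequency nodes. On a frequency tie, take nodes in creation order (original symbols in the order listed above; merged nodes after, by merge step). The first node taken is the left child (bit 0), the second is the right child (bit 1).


Huffman tree construction:
Step 1: Merge H(5) + G(13) = 18
Step 2: Merge I(17) + (H+G)(18) = 35
Step 3: Merge J(19) + C(25) = 44
Step 4: Merge (I+(H+G))(35) + (J+C)(44) = 79
Read each symbol's code off the tree from the root (left child = 0, right child = 1).

Codes:
  I: 00 (length 2)
  C: 11 (length 2)
  J: 10 (length 2)
  G: 011 (length 3)
  H: 010 (length 3)
Average code length: 176/79 = 2.2278 bits/symbol


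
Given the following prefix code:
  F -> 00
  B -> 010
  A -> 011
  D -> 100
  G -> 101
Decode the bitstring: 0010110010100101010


Decoding step by step:
Bits 00 -> F
Bits 101 -> G
Bits 100 -> D
Bits 101 -> G
Bits 00 -> F
Bits 101 -> G
Bits 010 -> B


Decoded message: FGDGFGB


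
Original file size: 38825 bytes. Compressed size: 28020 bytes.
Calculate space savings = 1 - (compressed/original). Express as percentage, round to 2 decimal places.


ratio = compressed/original = 28020/38825 = 0.7217
savings = 1 - ratio = 1 - 0.7217 = 0.2783
as a percentage: 0.2783 * 100 = 27.83%

Space savings = 1 - 28020/38825 = 27.83%


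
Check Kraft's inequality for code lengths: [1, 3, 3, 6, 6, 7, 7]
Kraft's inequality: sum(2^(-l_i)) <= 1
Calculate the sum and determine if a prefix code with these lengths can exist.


Sum = 2^(-1) + 2^(-3) + 2^(-3) + 2^(-6) + 2^(-6) + 2^(-7) + 2^(-7)
    = 0.5 + 0.125 + 0.125 + 0.015625 + 0.015625 + 0.0078125 + 0.0078125
    = 102/128 = 0.796875
Since 0.796875 <= 1, Kraft's inequality IS satisfied.
A prefix code with these lengths CAN exist.

Kraft sum = 0.796875. Satisfied.


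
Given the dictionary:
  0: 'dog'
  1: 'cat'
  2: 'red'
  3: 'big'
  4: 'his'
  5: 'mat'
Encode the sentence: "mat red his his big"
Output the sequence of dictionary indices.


Look up each word in the dictionary:
  'mat' -> 5
  'red' -> 2
  'his' -> 4
  'his' -> 4
  'big' -> 3

Encoded: [5, 2, 4, 4, 3]


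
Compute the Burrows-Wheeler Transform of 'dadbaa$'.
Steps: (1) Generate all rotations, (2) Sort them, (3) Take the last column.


Rotations (sorted):
  0: $dadbaa -> last char: a
  1: a$dadba -> last char: a
  2: aa$dadb -> last char: b
  3: adbaa$d -> last char: d
  4: baa$dad -> last char: d
  5: dadbaa$ -> last char: $
  6: dbaa$da -> last char: a


BWT = aabdd$a


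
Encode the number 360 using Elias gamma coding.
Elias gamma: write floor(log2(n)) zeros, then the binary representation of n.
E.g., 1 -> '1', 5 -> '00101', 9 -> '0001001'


num_bits = floor(log2(360)) + 1 = 9
leading_zeros = num_bits - 1 = 8
binary(360) = 101101000

Elias gamma(360) = '00000000' + '101101000' = 00000000101101000 (17 bits)


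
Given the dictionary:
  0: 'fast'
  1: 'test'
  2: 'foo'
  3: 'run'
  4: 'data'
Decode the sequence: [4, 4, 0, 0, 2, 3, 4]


Look up each index in the dictionary:
  4 -> 'data'
  4 -> 'data'
  0 -> 'fast'
  0 -> 'fast'
  2 -> 'foo'
  3 -> 'run'
  4 -> 'data'

Decoded: "data data fast fast foo run data"


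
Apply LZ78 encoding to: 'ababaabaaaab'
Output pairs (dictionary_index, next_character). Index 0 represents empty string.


LZ78 encoding steps:
Dictionary: {0: ''}
Step 1: w='' (idx 0), next='a' -> output (0, 'a'), add 'a' as idx 1
Step 2: w='' (idx 0), next='b' -> output (0, 'b'), add 'b' as idx 2
Step 3: w='a' (idx 1), next='b' -> output (1, 'b'), add 'ab' as idx 3
Step 4: w='a' (idx 1), next='a' -> output (1, 'a'), add 'aa' as idx 4
Step 5: w='b' (idx 2), next='a' -> output (2, 'a'), add 'ba' as idx 5
Step 6: w='aa' (idx 4), next='a' -> output (4, 'a'), add 'aaa' as idx 6
Step 7: w='b' (idx 2), end of input -> output (2, '')


Encoded: [(0, 'a'), (0, 'b'), (1, 'b'), (1, 'a'), (2, 'a'), (4, 'a'), (2, '')]


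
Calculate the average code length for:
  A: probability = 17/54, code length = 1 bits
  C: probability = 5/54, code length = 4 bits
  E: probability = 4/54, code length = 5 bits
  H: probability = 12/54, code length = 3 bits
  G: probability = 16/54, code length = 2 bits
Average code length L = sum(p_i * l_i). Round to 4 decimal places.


Weighted contributions p_i * l_i:
  A: (17/54) * 1 = 17/54
  C: (5/54) * 4 = 20/54
  E: (4/54) * 5 = 20/54
  H: (12/54) * 3 = 36/54
  G: (16/54) * 2 = 32/54
Sum = (17 + 20 + 20 + 36 + 32)/54 = 125/54

L = 125/54 = 2.3148 bits/symbol


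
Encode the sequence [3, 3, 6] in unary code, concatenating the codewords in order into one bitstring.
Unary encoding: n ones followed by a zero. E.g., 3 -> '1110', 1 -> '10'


Encode each number as n ones followed by a terminating 0:
  3 -> 1110 (4 bits)
  3 -> 1110 (4 bits)
  6 -> 1111110 (7 bits)
Total length = 4 + 4 + 7 = 15 bits.

Unary([3, 3, 6]) = 111011101111110 (15 bits)


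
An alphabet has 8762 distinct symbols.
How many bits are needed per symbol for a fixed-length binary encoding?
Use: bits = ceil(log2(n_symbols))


log2(8762) = 13.097
Bracket: 2^13 = 8192 < 8762 <= 2^14 = 16384
So ceil(log2(8762)) = 14

bits = ceil(log2(8762)) = ceil(13.097) = 14 bits


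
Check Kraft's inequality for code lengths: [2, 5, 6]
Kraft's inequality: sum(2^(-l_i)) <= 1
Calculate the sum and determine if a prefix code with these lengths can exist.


Sum = 2^(-2) + 2^(-5) + 2^(-6)
    = 0.25 + 0.03125 + 0.015625
    = 19/64 = 0.296875
Since 0.296875 <= 1, Kraft's inequality IS satisfied.
A prefix code with these lengths CAN exist.

Kraft sum = 0.296875. Satisfied.


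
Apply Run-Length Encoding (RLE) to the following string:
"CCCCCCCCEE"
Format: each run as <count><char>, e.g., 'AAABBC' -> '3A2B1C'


Scanning runs left to right:
  i=0: run of 'C' x 8 -> '8C'
  i=8: run of 'E' x 2 -> '2E'

RLE = 8C2E


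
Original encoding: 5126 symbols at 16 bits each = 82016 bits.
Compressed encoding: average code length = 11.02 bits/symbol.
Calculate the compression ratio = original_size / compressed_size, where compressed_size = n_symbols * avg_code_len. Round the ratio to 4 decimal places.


original_size = n_symbols * orig_bits = 5126 * 16 = 82016 bits
compressed_size = n_symbols * avg_code_len = 5126 * 11.02 = 56488.52 bits
ratio = original_size / compressed_size = 82016 / 56488.52 = 1.4519

Compression ratio = 1.4519


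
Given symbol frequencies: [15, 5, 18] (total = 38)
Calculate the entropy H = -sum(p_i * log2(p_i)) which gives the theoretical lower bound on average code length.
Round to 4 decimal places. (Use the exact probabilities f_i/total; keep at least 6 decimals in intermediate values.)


Per-symbol terms -p_i * log2(p_i) with p_i = f_i/38:
  p = 15/38 = 0.394737: log2(p) = -1.341037, -p*log2(p) = 0.529357
  p = 5/38 = 0.131579: log2(p) = -2.925999, -p*log2(p) = 0.385000
  p = 18/38 = 0.473684: log2(p) = -1.078003, -p*log2(p) = 0.510633
H = 0.529357 + 0.385000 + 0.510633 = 1.424990

H = 1.425 bits/symbol


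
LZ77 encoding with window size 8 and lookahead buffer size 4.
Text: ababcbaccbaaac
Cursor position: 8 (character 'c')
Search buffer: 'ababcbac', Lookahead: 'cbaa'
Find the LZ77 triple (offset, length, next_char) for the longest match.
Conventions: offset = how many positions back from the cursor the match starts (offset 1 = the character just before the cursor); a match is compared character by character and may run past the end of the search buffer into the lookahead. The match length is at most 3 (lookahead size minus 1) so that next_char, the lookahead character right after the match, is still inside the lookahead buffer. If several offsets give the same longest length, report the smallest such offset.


Try each offset into the search buffer:
  offset=1 (pos 7, char 'c'): match length 1
  offset=2 (pos 6, char 'a'): match length 0
  offset=3 (pos 5, char 'b'): match length 0
  offset=4 (pos 4, char 'c'): match length 3
  offset=5 (pos 3, char 'b'): match length 0
  offset=6 (pos 2, char 'a'): match length 0
  offset=7 (pos 1, char 'b'): match length 0
  offset=8 (pos 0, char 'a'): match length 0
Longest match has length 3 at offset 4.
next_char = character at position 8 + 3 = 11 -> 'a'

Best match: offset=4, length=3 (matching 'cba' starting at position 4)
LZ77 triple: (4, 3, 'a')


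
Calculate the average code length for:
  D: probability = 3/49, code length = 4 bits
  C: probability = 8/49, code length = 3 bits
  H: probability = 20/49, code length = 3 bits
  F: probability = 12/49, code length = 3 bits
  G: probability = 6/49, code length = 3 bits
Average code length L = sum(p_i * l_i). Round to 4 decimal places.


Weighted contributions p_i * l_i:
  D: (3/49) * 4 = 12/49
  C: (8/49) * 3 = 24/49
  H: (20/49) * 3 = 60/49
  F: (12/49) * 3 = 36/49
  G: (6/49) * 3 = 18/49
Sum = (12 + 24 + 60 + 36 + 18)/49 = 150/49

L = 150/49 = 3.0612 bits/symbol


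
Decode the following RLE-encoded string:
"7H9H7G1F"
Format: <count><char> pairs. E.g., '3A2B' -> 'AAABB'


Expanding each <count><char> pair:
  7H -> 'HHHHHHH'
  9H -> 'HHHHHHHHH'
  7G -> 'GGGGGGG'
  1F -> 'F'

Decoded = HHHHHHHHHHHHHHHHGGGGGGGF


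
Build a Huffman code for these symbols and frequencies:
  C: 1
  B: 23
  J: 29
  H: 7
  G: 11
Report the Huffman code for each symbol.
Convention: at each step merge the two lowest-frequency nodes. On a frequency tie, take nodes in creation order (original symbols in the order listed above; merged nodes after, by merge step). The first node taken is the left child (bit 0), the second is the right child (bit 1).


Huffman tree construction:
Step 1: Merge C(1) + H(7) = 8
Step 2: Merge (C+H)(8) + G(11) = 19
Step 3: Merge ((C+H)+G)(19) + B(23) = 42
Step 4: Merge J(29) + (((C+H)+G)+B)(42) = 71
Read each symbol's code off the tree from the root (left child = 0, right child = 1).

Codes:
  C: 1000 (length 4)
  B: 11 (length 2)
  J: 0 (length 1)
  H: 1001 (length 4)
  G: 101 (length 3)
Average code length: 140/71 = 1.9718 bits/symbol


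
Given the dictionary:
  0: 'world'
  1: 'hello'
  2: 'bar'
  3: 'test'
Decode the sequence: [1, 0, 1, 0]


Look up each index in the dictionary:
  1 -> 'hello'
  0 -> 'world'
  1 -> 'hello'
  0 -> 'world'

Decoded: "hello world hello world"


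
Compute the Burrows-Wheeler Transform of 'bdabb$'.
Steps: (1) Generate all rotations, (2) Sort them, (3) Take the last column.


Rotations (sorted):
  0: $bdabb -> last char: b
  1: abb$bd -> last char: d
  2: b$bdab -> last char: b
  3: bb$bda -> last char: a
  4: bdabb$ -> last char: $
  5: dabb$b -> last char: b


BWT = bdba$b


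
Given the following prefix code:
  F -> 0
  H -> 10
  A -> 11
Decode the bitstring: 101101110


Decoding step by step:
Bits 10 -> H
Bits 11 -> A
Bits 0 -> F
Bits 11 -> A
Bits 10 -> H


Decoded message: HAFAH


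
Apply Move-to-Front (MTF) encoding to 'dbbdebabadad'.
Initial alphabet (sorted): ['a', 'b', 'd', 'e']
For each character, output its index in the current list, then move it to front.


MTF encoding:
'd': index 2 in ['a', 'b', 'd', 'e'] -> ['d', 'a', 'b', 'e']
'b': index 2 in ['d', 'a', 'b', 'e'] -> ['b', 'd', 'a', 'e']
'b': index 0 in ['b', 'd', 'a', 'e'] -> ['b', 'd', 'a', 'e']
'd': index 1 in ['b', 'd', 'a', 'e'] -> ['d', 'b', 'a', 'e']
'e': index 3 in ['d', 'b', 'a', 'e'] -> ['e', 'd', 'b', 'a']
'b': index 2 in ['e', 'd', 'b', 'a'] -> ['b', 'e', 'd', 'a']
'a': index 3 in ['b', 'e', 'd', 'a'] -> ['a', 'b', 'e', 'd']
'b': index 1 in ['a', 'b', 'e', 'd'] -> ['b', 'a', 'e', 'd']
'a': index 1 in ['b', 'a', 'e', 'd'] -> ['a', 'b', 'e', 'd']
'd': index 3 in ['a', 'b', 'e', 'd'] -> ['d', 'a', 'b', 'e']
'a': index 1 in ['d', 'a', 'b', 'e'] -> ['a', 'd', 'b', 'e']
'd': index 1 in ['a', 'd', 'b', 'e'] -> ['d', 'a', 'b', 'e']


Output: [2, 2, 0, 1, 3, 2, 3, 1, 1, 3, 1, 1]


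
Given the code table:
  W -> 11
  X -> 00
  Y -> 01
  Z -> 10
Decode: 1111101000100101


Decoding:
11 -> W
11 -> W
10 -> Z
10 -> Z
00 -> X
10 -> Z
01 -> Y
01 -> Y


Result: WWZZXZYY


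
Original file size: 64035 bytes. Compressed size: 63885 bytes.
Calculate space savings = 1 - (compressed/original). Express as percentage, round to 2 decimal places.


ratio = compressed/original = 63885/64035 = 0.997658
savings = 1 - ratio = 1 - 0.997658 = 0.002342
as a percentage: 0.002342 * 100 = 0.23%

Space savings = 1 - 63885/64035 = 0.23%


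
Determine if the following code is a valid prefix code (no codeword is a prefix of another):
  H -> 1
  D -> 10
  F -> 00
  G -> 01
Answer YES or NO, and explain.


Checking each pair (does one codeword prefix another?):
  H='1' vs D='10': prefix -- VIOLATION

NO -- this is NOT a valid prefix code. H (1) is a prefix of D (10).


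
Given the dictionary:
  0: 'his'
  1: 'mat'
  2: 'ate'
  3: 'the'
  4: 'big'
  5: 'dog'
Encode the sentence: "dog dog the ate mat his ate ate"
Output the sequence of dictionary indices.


Look up each word in the dictionary:
  'dog' -> 5
  'dog' -> 5
  'the' -> 3
  'ate' -> 2
  'mat' -> 1
  'his' -> 0
  'ate' -> 2
  'ate' -> 2

Encoded: [5, 5, 3, 2, 1, 0, 2, 2]


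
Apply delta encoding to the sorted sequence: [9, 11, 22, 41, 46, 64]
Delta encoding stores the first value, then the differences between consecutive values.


First value: 9
Deltas:
  11 - 9 = 2
  22 - 11 = 11
  41 - 22 = 19
  46 - 41 = 5
  64 - 46 = 18


Delta encoded: [9, 2, 11, 19, 5, 18]


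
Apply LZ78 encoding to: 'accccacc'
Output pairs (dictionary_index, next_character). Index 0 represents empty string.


LZ78 encoding steps:
Dictionary: {0: ''}
Step 1: w='' (idx 0), next='a' -> output (0, 'a'), add 'a' as idx 1
Step 2: w='' (idx 0), next='c' -> output (0, 'c'), add 'c' as idx 2
Step 3: w='c' (idx 2), next='c' -> output (2, 'c'), add 'cc' as idx 3
Step 4: w='c' (idx 2), next='a' -> output (2, 'a'), add 'ca' as idx 4
Step 5: w='cc' (idx 3), end of input -> output (3, '')


Encoded: [(0, 'a'), (0, 'c'), (2, 'c'), (2, 'a'), (3, '')]


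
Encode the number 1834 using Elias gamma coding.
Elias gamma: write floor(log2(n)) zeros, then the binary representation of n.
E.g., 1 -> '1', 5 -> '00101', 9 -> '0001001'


num_bits = floor(log2(1834)) + 1 = 11
leading_zeros = num_bits - 1 = 10
binary(1834) = 11100101010

Elias gamma(1834) = '0000000000' + '11100101010' = 000000000011100101010 (21 bits)


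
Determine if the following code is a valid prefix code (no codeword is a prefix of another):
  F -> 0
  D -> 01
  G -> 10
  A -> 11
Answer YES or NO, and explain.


Checking each pair (does one codeword prefix another?):
  F='0' vs D='01': prefix -- VIOLATION

NO -- this is NOT a valid prefix code. F (0) is a prefix of D (01).


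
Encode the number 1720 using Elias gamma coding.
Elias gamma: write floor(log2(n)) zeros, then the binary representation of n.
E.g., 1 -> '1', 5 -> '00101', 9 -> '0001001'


num_bits = floor(log2(1720)) + 1 = 11
leading_zeros = num_bits - 1 = 10
binary(1720) = 11010111000

Elias gamma(1720) = '0000000000' + '11010111000' = 000000000011010111000 (21 bits)


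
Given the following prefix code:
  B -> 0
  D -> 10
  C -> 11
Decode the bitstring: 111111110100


Decoding step by step:
Bits 11 -> C
Bits 11 -> C
Bits 11 -> C
Bits 11 -> C
Bits 0 -> B
Bits 10 -> D
Bits 0 -> B


Decoded message: CCCCBDB


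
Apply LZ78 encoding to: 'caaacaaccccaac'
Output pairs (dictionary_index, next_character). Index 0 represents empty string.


LZ78 encoding steps:
Dictionary: {0: ''}
Step 1: w='' (idx 0), next='c' -> output (0, 'c'), add 'c' as idx 1
Step 2: w='' (idx 0), next='a' -> output (0, 'a'), add 'a' as idx 2
Step 3: w='a' (idx 2), next='a' -> output (2, 'a'), add 'aa' as idx 3
Step 4: w='c' (idx 1), next='a' -> output (1, 'a'), add 'ca' as idx 4
Step 5: w='a' (idx 2), next='c' -> output (2, 'c'), add 'ac' as idx 5
Step 6: w='c' (idx 1), next='c' -> output (1, 'c'), add 'cc' as idx 6
Step 7: w='ca' (idx 4), next='a' -> output (4, 'a'), add 'caa' as idx 7
Step 8: w='c' (idx 1), end of input -> output (1, '')


Encoded: [(0, 'c'), (0, 'a'), (2, 'a'), (1, 'a'), (2, 'c'), (1, 'c'), (4, 'a'), (1, '')]


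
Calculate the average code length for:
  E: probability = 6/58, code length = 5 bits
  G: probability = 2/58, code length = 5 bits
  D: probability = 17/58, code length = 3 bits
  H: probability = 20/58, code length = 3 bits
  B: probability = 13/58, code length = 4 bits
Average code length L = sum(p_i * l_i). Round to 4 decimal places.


Weighted contributions p_i * l_i:
  E: (6/58) * 5 = 30/58
  G: (2/58) * 5 = 10/58
  D: (17/58) * 3 = 51/58
  H: (20/58) * 3 = 60/58
  B: (13/58) * 4 = 52/58
Sum = (30 + 10 + 51 + 60 + 52)/58 = 203/58

L = 203/58 = 3.5000 bits/symbol


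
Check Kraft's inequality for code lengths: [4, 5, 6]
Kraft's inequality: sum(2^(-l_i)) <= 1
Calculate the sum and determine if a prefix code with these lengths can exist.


Sum = 2^(-4) + 2^(-5) + 2^(-6)
    = 0.0625 + 0.03125 + 0.015625
    = 7/64 = 0.109375
Since 0.109375 <= 1, Kraft's inequality IS satisfied.
A prefix code with these lengths CAN exist.

Kraft sum = 0.109375. Satisfied.


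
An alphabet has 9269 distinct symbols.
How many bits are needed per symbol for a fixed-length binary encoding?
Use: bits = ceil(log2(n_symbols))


log2(9269) = 13.1782
Bracket: 2^13 = 8192 < 9269 <= 2^14 = 16384
So ceil(log2(9269)) = 14

bits = ceil(log2(9269)) = ceil(13.1782) = 14 bits


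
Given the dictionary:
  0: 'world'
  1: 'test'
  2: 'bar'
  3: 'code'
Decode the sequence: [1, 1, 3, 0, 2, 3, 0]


Look up each index in the dictionary:
  1 -> 'test'
  1 -> 'test'
  3 -> 'code'
  0 -> 'world'
  2 -> 'bar'
  3 -> 'code'
  0 -> 'world'

Decoded: "test test code world bar code world"


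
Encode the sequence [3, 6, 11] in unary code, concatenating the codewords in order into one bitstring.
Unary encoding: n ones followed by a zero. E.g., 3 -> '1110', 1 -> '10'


Encode each number as n ones followed by a terminating 0:
  3 -> 1110 (4 bits)
  6 -> 1111110 (7 bits)
  11 -> 111111111110 (12 bits)
Total length = 4 + 7 + 12 = 23 bits.

Unary([3, 6, 11]) = 11101111110111111111110 (23 bits)


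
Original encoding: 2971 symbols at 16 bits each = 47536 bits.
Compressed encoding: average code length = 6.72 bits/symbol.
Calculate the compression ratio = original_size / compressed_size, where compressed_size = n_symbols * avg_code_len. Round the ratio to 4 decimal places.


original_size = n_symbols * orig_bits = 2971 * 16 = 47536 bits
compressed_size = n_symbols * avg_code_len = 2971 * 6.72 = 19965.12 bits
ratio = original_size / compressed_size = 47536 / 19965.12 = 2.381

Compression ratio = 2.381


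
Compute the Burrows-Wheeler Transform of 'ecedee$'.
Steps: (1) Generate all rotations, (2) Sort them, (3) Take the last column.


Rotations (sorted):
  0: $ecedee -> last char: e
  1: cedee$e -> last char: e
  2: dee$ece -> last char: e
  3: e$ecede -> last char: e
  4: ecedee$ -> last char: $
  5: edee$ec -> last char: c
  6: ee$eced -> last char: d


BWT = eeee$cd


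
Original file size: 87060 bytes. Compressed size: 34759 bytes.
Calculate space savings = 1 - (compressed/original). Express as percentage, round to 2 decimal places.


ratio = compressed/original = 34759/87060 = 0.399253
savings = 1 - ratio = 1 - 0.399253 = 0.600747
as a percentage: 0.600747 * 100 = 60.07%

Space savings = 1 - 34759/87060 = 60.07%


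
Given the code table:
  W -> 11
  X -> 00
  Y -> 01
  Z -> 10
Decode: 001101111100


Decoding:
00 -> X
11 -> W
01 -> Y
11 -> W
11 -> W
00 -> X


Result: XWYWWX


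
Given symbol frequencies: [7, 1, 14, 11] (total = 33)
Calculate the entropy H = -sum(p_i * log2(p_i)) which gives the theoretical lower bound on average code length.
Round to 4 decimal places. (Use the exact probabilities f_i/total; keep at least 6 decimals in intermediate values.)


Per-symbol terms -p_i * log2(p_i) with p_i = f_i/33:
  p = 7/33 = 0.212121: log2(p) = -2.237039, -p*log2(p) = 0.474523
  p = 1/33 = 0.030303: log2(p) = -5.044394, -p*log2(p) = 0.152860
  p = 14/33 = 0.424242: log2(p) = -1.237039, -p*log2(p) = 0.524805
  p = 11/33 = 0.333333: log2(p) = -1.584963, -p*log2(p) = 0.528321
H = 0.474523 + 0.152860 + 0.524805 + 0.528321 = 1.680509

H = 1.6805 bits/symbol


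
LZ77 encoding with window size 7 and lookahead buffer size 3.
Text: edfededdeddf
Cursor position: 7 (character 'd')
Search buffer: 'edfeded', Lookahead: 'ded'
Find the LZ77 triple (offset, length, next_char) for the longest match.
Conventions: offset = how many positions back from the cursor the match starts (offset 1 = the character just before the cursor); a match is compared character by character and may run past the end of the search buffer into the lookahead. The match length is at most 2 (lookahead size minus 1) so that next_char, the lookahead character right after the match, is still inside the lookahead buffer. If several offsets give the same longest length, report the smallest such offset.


Try each offset into the search buffer:
  offset=1 (pos 6, char 'd'): match length 1
  offset=2 (pos 5, char 'e'): match length 0
  offset=3 (pos 4, char 'd'): match length 2
  offset=4 (pos 3, char 'e'): match length 0
  offset=5 (pos 2, char 'f'): match length 0
  offset=6 (pos 1, char 'd'): match length 1
  offset=7 (pos 0, char 'e'): match length 0
Longest match has length 2 at offset 3.
next_char = character at position 7 + 2 = 9 -> 'd'

Best match: offset=3, length=2 (matching 'de' starting at position 4)
LZ77 triple: (3, 2, 'd')


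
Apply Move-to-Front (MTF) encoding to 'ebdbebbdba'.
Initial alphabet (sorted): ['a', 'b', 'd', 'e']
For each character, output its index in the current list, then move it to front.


MTF encoding:
'e': index 3 in ['a', 'b', 'd', 'e'] -> ['e', 'a', 'b', 'd']
'b': index 2 in ['e', 'a', 'b', 'd'] -> ['b', 'e', 'a', 'd']
'd': index 3 in ['b', 'e', 'a', 'd'] -> ['d', 'b', 'e', 'a']
'b': index 1 in ['d', 'b', 'e', 'a'] -> ['b', 'd', 'e', 'a']
'e': index 2 in ['b', 'd', 'e', 'a'] -> ['e', 'b', 'd', 'a']
'b': index 1 in ['e', 'b', 'd', 'a'] -> ['b', 'e', 'd', 'a']
'b': index 0 in ['b', 'e', 'd', 'a'] -> ['b', 'e', 'd', 'a']
'd': index 2 in ['b', 'e', 'd', 'a'] -> ['d', 'b', 'e', 'a']
'b': index 1 in ['d', 'b', 'e', 'a'] -> ['b', 'd', 'e', 'a']
'a': index 3 in ['b', 'd', 'e', 'a'] -> ['a', 'b', 'd', 'e']


Output: [3, 2, 3, 1, 2, 1, 0, 2, 1, 3]


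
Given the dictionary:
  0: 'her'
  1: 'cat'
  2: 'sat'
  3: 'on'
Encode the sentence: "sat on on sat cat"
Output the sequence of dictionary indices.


Look up each word in the dictionary:
  'sat' -> 2
  'on' -> 3
  'on' -> 3
  'sat' -> 2
  'cat' -> 1

Encoded: [2, 3, 3, 2, 1]


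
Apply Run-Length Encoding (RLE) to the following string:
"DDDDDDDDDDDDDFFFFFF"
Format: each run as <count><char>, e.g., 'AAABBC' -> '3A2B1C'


Scanning runs left to right:
  i=0: run of 'D' x 13 -> '13D'
  i=13: run of 'F' x 6 -> '6F'

RLE = 13D6F


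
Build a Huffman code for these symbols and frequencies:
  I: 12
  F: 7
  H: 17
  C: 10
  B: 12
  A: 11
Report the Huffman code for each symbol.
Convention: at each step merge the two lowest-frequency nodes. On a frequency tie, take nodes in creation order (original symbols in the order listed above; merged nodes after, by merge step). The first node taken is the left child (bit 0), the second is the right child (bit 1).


Huffman tree construction:
Step 1: Merge F(7) + C(10) = 17
Step 2: Merge A(11) + I(12) = 23
Step 3: Merge B(12) + H(17) = 29
Step 4: Merge (F+C)(17) + (A+I)(23) = 40
Step 5: Merge (B+H)(29) + ((F+C)+(A+I))(40) = 69
Read each symbol's code off the tree from the root (left child = 0, right child = 1).

Codes:
  I: 111 (length 3)
  F: 100 (length 3)
  H: 01 (length 2)
  C: 101 (length 3)
  B: 00 (length 2)
  A: 110 (length 3)
Average code length: 178/69 = 2.5797 bits/symbol


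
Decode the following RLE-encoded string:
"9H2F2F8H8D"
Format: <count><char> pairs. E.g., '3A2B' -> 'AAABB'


Expanding each <count><char> pair:
  9H -> 'HHHHHHHHH'
  2F -> 'FF'
  2F -> 'FF'
  8H -> 'HHHHHHHH'
  8D -> 'DDDDDDDD'

Decoded = HHHHHHHHHFFFFHHHHHHHHDDDDDDDD


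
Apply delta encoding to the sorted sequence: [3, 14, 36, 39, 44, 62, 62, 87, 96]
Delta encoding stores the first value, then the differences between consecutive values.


First value: 3
Deltas:
  14 - 3 = 11
  36 - 14 = 22
  39 - 36 = 3
  44 - 39 = 5
  62 - 44 = 18
  62 - 62 = 0
  87 - 62 = 25
  96 - 87 = 9


Delta encoded: [3, 11, 22, 3, 5, 18, 0, 25, 9]


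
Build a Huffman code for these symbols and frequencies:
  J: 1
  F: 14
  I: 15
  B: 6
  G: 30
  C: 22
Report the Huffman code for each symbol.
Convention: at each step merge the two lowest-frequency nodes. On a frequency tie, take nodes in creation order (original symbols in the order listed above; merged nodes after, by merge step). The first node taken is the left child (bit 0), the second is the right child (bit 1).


Huffman tree construction:
Step 1: Merge J(1) + B(6) = 7
Step 2: Merge (J+B)(7) + F(14) = 21
Step 3: Merge I(15) + ((J+B)+F)(21) = 36
Step 4: Merge C(22) + G(30) = 52
Step 5: Merge (I+((J+B)+F))(36) + (C+G)(52) = 88
Read each symbol's code off the tree from the root (left child = 0, right child = 1).

Codes:
  J: 0100 (length 4)
  F: 011 (length 3)
  I: 00 (length 2)
  B: 0101 (length 4)
  G: 11 (length 2)
  C: 10 (length 2)
Average code length: 204/88 = 2.3182 bits/symbol


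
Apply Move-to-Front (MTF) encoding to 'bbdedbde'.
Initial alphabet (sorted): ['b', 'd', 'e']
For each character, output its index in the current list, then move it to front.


MTF encoding:
'b': index 0 in ['b', 'd', 'e'] -> ['b', 'd', 'e']
'b': index 0 in ['b', 'd', 'e'] -> ['b', 'd', 'e']
'd': index 1 in ['b', 'd', 'e'] -> ['d', 'b', 'e']
'e': index 2 in ['d', 'b', 'e'] -> ['e', 'd', 'b']
'd': index 1 in ['e', 'd', 'b'] -> ['d', 'e', 'b']
'b': index 2 in ['d', 'e', 'b'] -> ['b', 'd', 'e']
'd': index 1 in ['b', 'd', 'e'] -> ['d', 'b', 'e']
'e': index 2 in ['d', 'b', 'e'] -> ['e', 'd', 'b']


Output: [0, 0, 1, 2, 1, 2, 1, 2]


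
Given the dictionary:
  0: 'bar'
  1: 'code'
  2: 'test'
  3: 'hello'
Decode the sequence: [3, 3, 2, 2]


Look up each index in the dictionary:
  3 -> 'hello'
  3 -> 'hello'
  2 -> 'test'
  2 -> 'test'

Decoded: "hello hello test test"


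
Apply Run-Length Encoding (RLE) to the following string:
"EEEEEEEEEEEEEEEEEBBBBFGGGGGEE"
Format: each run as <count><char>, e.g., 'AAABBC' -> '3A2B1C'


Scanning runs left to right:
  i=0: run of 'E' x 17 -> '17E'
  i=17: run of 'B' x 4 -> '4B'
  i=21: run of 'F' x 1 -> '1F'
  i=22: run of 'G' x 5 -> '5G'
  i=27: run of 'E' x 2 -> '2E'

RLE = 17E4B1F5G2E


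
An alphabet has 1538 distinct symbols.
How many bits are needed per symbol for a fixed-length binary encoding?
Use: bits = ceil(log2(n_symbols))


log2(1538) = 10.5868
Bracket: 2^10 = 1024 < 1538 <= 2^11 = 2048
So ceil(log2(1538)) = 11

bits = ceil(log2(1538)) = ceil(10.5868) = 11 bits


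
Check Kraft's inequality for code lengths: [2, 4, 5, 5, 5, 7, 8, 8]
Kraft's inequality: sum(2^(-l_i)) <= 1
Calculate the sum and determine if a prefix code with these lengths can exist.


Sum = 2^(-2) + 2^(-4) + 2^(-5) + 2^(-5) + 2^(-5) + 2^(-7) + 2^(-8) + 2^(-8)
    = 0.25 + 0.0625 + 0.03125 + 0.03125 + 0.03125 + 0.0078125 + 0.00390625 + 0.00390625
    = 108/256 = 0.421875
Since 0.421875 <= 1, Kraft's inequality IS satisfied.
A prefix code with these lengths CAN exist.

Kraft sum = 0.421875. Satisfied.
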